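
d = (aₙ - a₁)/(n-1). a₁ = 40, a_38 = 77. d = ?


d = (aₙ - a₁)/(n-1)
= (77 - 40)/(38-1)
= 37/37 = 1

d = 1


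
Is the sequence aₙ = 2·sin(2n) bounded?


For all n, -1 ≤ sin(2n) ≤ 1, so -2 ≤ 2·sin(2n) ≤ 2
Lower bound: -2, Upper bound: 2
The sequence IS bounded

Bounded (-2 ≤ aₙ ≤ 2)


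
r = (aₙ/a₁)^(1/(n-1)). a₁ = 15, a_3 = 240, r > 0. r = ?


r^(n-1) = aₙ/a₁
r^2 = 240/15 = 16
r = 16^(1/2)
= ±4; taking r > 0 gives r = 4

r = 4


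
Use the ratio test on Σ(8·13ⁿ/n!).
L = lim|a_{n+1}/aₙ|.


aₙ = 8·13^n/n!
a_{n+1}/aₙ = 13^(n+1)/(n+1)! × n!/13^n  (constant 8 cancels)
= 13/(n+1)
L = lim(n→∞) 13/(n+1) = 0
L < 1 → series CONVERGES

Converges (ratio test: L = 0 < 1)


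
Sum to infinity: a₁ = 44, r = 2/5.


S∞ = a₁/(1-r) = 44/(1 - 2/5)
= 44/(3/5)
= 220/3

S∞ = 220/3


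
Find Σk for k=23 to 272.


Σₖ₌23^272 k = Σₖ₌₁^272 k − Σₖ₌₁^22 k
= 272·273/2 − 22·23/2
= 37128 − 253 = 36875

Σk = 36875


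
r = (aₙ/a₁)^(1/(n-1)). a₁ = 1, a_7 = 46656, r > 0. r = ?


r^(n-1) = aₙ/a₁
r^6 = 46656/1 = 46656
r = 46656^(1/6)
= ±6; taking r > 0 gives r = 6

r = 6


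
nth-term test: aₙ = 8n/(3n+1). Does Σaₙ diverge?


lim(n→∞) 8n/(3n+1) = 8/3 = 8/3  (divide numerator and denominator by n)
lim aₙ = 8/3 ≠ 0 → series DIVERGES

Diverges (lim aₙ = 8/3 ≠ 0)


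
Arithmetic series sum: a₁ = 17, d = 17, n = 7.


aₙ = 17 + (7-1)×17 = 119
Sₙ = n(a₁+aₙ)/2 = 7×(17+119)/2
= 7×136/2 = 476

S_7 = 476


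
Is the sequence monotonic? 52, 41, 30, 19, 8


Differences: -11, -11, -11, -11
All differences < 0 → strictly DECREASING

Monotonically decreasing


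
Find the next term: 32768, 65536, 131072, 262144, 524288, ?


Pattern: powers of 2: 2ⁿ
Terms: 32768, 65536, 131072, 262144, 524288
Next term = 1048576

Next term = 1048576


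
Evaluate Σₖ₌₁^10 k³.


n(n+1)/2 = 10×11/2 = 55
Σk³ = 55² = 3025

Σk³ = 3025


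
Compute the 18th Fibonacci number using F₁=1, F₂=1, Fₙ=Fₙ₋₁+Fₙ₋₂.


Fibonacci sequence: 1, 1, 2, 3, 5, 8, 13, 21, 34, 55, 89, ...
F(18) = 2584

F(18) = 2584


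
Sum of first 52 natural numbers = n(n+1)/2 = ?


n(n+1)/2 = 52×53/2 = 2756/2 = 1378

Σk = 1378


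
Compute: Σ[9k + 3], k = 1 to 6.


Σ(9k+3) = 9·Σk + 3·n
= 9·21 + 3·6
= 189 + 18 = 207

Σ = 207


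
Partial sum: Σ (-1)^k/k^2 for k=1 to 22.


S = -1 + 1/4 - 1/9 + 1/16 - 1/25 + 1/36 - 1/49 + 1/64 ± ...
= -0.8215
(Full series converges to -π²/12 ≈ -0.8225)

S_22 = -0.8215


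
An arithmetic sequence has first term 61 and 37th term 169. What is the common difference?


d = (aₙ - a₁)/(n-1)
= (169 - 61)/(37-1)
= 108/36 = 3

d = 3


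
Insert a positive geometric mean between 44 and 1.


GM = √(44×1) = √44 = 6.6332

GM = 6.6332


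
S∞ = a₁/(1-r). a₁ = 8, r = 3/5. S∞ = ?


S∞ = a₁/(1-r) = 8/(1 - 3/5)
= 8/(2/5)
= 20

S∞ = 20


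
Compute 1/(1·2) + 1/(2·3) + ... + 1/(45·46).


1/(k(k+1)) = 1/k - 1/(k+1) (partial fractions)
Telescoping: Σ = 1 - 1/46 = 45/46

Sum = 45/46


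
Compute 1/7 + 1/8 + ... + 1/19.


Σₖ₌7^19 1/k = 1/7 + 1/8 + 1/9 + ... + 1/19
= 17036375/15519504
≈ 1.0977

Sum = 17036375/15519504 ≈ 1.0977


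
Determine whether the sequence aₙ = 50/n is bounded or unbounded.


a₁ = 50, a₂ = 50/2, a₃ = 50/3, ...
0 < aₙ ≤ 50 for all n ≥ 1
Lower bound: 0, Upper bound: 50
The sequence IS bounded

Bounded (0 < aₙ ≤ 50)


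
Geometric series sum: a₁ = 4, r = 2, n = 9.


Sₙ = 4×(2^9 - 1)/(2 - 1)
= 4×(512 - 1)/1
= 4×511/1
= 2044

S_9 = 2044


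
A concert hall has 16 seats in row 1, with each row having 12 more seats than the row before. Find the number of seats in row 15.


aₙ = a₁ + (n-1)d
= 16 + (15-1)×12
= 16 + 168
= 184

a_15 = 184


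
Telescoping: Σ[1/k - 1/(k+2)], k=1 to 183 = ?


Telescoping with gap 2: two head and two tail terms survive.
= (1 + 1/2) - (1/184 + 1/185)
= 3/2 - 1/184 - 1/185 = 50691/34040

Sum = 50691/34040


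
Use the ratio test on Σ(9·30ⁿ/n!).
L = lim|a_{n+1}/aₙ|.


aₙ = 9·30^n/n!
a_{n+1}/aₙ = 30^(n+1)/(n+1)! × n!/30^n  (constant 9 cancels)
= 30/(n+1)
L = lim(n→∞) 30/(n+1) = 0
L < 1 → series CONVERGES

Converges (ratio test: L = 0 < 1)


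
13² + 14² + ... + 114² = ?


Σₖ₌13^114 k² = Σₖ₌₁^114 k² − Σₖ₌₁^12 k²
= 114·115·229/6 − 12·13·25/6
= 500365 − 650 = 499715

Σk² = 499715


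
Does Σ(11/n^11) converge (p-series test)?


p-series test: Σ c/n^p converges if p > 1, diverges if p ≤ 1 (constant c > 0 doesn't affect convergence).
p = 11
11 > 1 → CONVERGES

Converges (p = 11 > 1)


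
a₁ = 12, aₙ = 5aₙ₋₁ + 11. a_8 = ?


Computing step by step:
a_1 = 12
a_2 = 71
a_3 = 366
a_4 = 1841
a_5 = 9216
a_6 = 46091
a_7 = 230466
a_8 = 1152341


a_8 = 1152341


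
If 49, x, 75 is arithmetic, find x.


AM = (49 + 75)/2 = 124/2 = 62

AM = 62


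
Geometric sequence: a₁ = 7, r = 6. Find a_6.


aₙ = a₁·r^(n-1)
= 7×6^5
= 7×7776
= 54432

a_6 = 54432


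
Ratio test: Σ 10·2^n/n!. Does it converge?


aₙ = 10·2^n/n!
a_{n+1}/aₙ = 2^(n+1)/(n+1)! × n!/2^n  (constant 10 cancels)
= 2/(n+1)
L = lim(n→∞) 2/(n+1) = 0
L < 1 → series CONVERGES

Converges (ratio test: L = 0 < 1)


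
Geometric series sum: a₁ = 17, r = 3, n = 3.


Sₙ = 17×(3^3 - 1)/(3 - 1)
= 17×(27 - 1)/2
= 17×26/2
= 221

S_3 = 221


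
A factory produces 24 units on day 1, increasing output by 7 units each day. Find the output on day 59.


aₙ = a₁ + (n-1)d
= 24 + (59-1)×7
= 24 + 406
= 430

a_59 = 430


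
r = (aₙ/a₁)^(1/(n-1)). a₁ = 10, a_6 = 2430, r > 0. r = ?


r^(n-1) = aₙ/a₁
r^5 = 2430/10 = 243
r = 243^(1/5)
= 3

r = 3


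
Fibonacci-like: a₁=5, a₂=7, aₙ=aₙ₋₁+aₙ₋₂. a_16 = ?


Computing iteratively: 5, 7, 12, 19, 31, 50, 81, 131, 212, 343, 555, 898, ...
a_16 = 6155

a_16 = 6155


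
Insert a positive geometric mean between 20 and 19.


GM = √(20×19) = √380 = 19.4936

GM = 19.4936


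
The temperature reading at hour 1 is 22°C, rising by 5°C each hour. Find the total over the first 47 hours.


aₙ = 22 + (47-1)×5 = 252
Sₙ = n(a₁+aₙ)/2 = 47×(22+252)/2
= 47×274/2 = 6439

S_47 = 6439


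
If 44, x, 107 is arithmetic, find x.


AM = (44 + 107)/2 = 151/2 = 75.5

AM = 75.5


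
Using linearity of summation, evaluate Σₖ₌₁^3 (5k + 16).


Σ(5k+16) = 5·Σk + 16·n
= 5·6 + 16·3
= 30 + 48 = 78

Σ = 78


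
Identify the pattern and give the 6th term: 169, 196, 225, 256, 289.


Pattern: perfect squares: n²
Terms: 169, 196, 225, 256, 289
Next term = 324

Next term = 324


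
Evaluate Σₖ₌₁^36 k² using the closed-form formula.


n = 36
n(n+1)(2n+1)/6 = 36×37×73/6
= 97236/6 = 16206

Σk² = 16206


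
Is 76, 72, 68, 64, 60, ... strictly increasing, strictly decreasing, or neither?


Differences: -4, -4, -4, -4
All differences < 0 → strictly DECREASING

Monotonically decreasing


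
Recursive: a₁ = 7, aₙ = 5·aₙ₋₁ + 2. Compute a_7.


Computing step by step:
a_1 = 7
a_2 = 37
a_3 = 187
a_4 = 937
a_5 = 4687
a_6 = 23437
a_7 = 117187


a_7 = 117187


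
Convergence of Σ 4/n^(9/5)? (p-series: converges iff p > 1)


p-series test: Σ c/n^p converges if p > 1, diverges if p ≤ 1 (constant c > 0 doesn't affect convergence).
p = 9/5
9/5 > 1 → CONVERGES

Converges (p = 9/5 > 1)


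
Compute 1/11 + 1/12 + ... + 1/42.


Σₖ₌11^42 1/k = 1/11 + 1/12 + 1/13 + ... + 1/42
= 27836068974842873/19914562703599200
≈ 1.3978

Sum = 27836068974842873/19914562703599200 ≈ 1.3978


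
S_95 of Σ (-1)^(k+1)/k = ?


S = 1 - 1/2 + 1/3 - 1/4 + 1/5 - 1/6 + 1/7 - 1/8 ± ...
= 0.6984
(Full series converges to +ln(2) ≈ +0.6931)

S_95 = 0.6984


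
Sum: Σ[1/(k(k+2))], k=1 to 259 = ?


1/(k(k+2)) = (1/2)·(1/k - 1/(k+2)) (partial fractions)
Telescoping: Σ = (1/2)·(1 + 1/2 - 1/260 - 1/261) = 101269/135720

Sum = 101269/135720


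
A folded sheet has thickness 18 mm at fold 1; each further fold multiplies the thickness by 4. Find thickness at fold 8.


aₙ = a₁·r^(n-1)
= 18×4^7
= 18×16384
= 294912

a_8 = 294912


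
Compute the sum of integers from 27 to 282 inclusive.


Σₖ₌27^282 k = Σₖ₌₁^282 k − Σₖ₌₁^26 k
= 282·283/2 − 26·27/2
= 39903 − 351 = 39552

Σk = 39552


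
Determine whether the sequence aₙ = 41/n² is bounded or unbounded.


a₁ = 41, a₂ = 41/4, a₃ = 41/9, ...
0 < aₙ ≤ 41 for all n ≥ 1
The sequence IS bounded

Bounded (0 < aₙ ≤ 41)


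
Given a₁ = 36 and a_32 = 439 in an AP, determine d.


d = (aₙ - a₁)/(n-1)
= (439 - 36)/(32-1)
= 403/31 = 13

d = 13


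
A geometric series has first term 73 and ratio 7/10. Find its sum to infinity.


S∞ = a₁/(1-r) = 73/(1 - 7/10)
= 73/(3/10)
= 730/3

S∞ = 730/3


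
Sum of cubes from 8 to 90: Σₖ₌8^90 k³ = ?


Σₖ₌8^90 k³ = [90·91/2]² − [7·8/2]²
= 16769025 − 784 = 16768241

Σk³ = 16768241


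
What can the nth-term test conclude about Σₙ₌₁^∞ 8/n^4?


lim(n→∞) 8/n^4 = 0
lim aₙ = 0 → nth-term test is INCONCLUSIVE
(Need other tests; this is actually a convergent p-series with p=4 > 1)

Inconclusive (lim aₙ = 0; need another test)


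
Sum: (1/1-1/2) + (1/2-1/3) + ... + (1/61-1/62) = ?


Telescoping: adjacent terms cancel.
= 1/1 - 1/62
= 1 - 1/62 = 61/62

Sum = 61/62


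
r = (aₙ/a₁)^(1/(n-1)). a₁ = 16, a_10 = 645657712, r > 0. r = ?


r^(n-1) = aₙ/a₁
r^9 = 645657712/16 = 40353607
r = 40353607^(1/9)
= 7

r = 7


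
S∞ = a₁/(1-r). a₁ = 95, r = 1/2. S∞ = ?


S∞ = a₁/(1-r) = 95/(1 - 1/2)
= 95/(1/2)
= 190

S∞ = 190


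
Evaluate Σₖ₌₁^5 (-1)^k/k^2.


S = -1 + 1/4 - 1/9 + 1/16 - 1/25
= -0.8386
(Full series converges to -π²/12 ≈ -0.8225)

S_5 = -0.8386


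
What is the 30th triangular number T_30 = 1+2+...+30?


n(n+1)/2 = 30×31/2 = 930/2 = 465

Σk = 465


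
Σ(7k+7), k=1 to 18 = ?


Σ(7k+7) = 7·Σk + 7·n
= 7·171 + 7·18
= 1197 + 126 = 1323

Σ = 1323


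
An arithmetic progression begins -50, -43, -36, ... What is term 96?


aₙ = a₁ + (n-1)d
= -50 + (96-1)×7
= -50 + 665
= 615

a_96 = 615


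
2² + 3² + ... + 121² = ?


Σₖ₌2^121 k² = Σₖ₌₁^121 k² − Σₖ₌₁^1 k²
= 121·122·243/6 − 1·2·3/6
= 597861 − 1 = 597860

Σk² = 597860


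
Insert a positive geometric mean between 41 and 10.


GM = √(41×10) = √410 = 20.2485

GM = 20.2485


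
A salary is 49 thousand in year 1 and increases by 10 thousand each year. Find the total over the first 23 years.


aₙ = 49 + (23-1)×10 = 269
Sₙ = n(a₁+aₙ)/2 = 23×(49+269)/2
= 23×318/2 = 3657

S_23 = 3657


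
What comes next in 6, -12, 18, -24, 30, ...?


Pattern: alternating sign, magnitude arithmetic (d=6)
Terms: 6, -12, 18, -24, 30
Next term = -36

Next term = -36


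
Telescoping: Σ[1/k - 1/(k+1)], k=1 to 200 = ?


Telescoping: adjacent terms cancel.
= 1/1 - 1/201
= 1 - 1/201 = 200/201

Sum = 200/201


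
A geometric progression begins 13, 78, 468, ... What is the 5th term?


aₙ = a₁·r^(n-1)
= 13×6^4
= 13×1296
= 16848

a_5 = 16848


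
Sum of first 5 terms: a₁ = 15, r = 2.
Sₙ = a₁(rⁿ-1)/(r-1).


Sₙ = 15×(2^5 - 1)/(2 - 1)
= 15×(32 - 1)/1
= 15×31/1
= 465

S_5 = 465


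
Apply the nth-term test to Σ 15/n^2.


lim(n→∞) 15/n^2 = 0
lim aₙ = 0 → nth-term test is INCONCLUSIVE
(Need other tests; this is actually a convergent p-series with p=2 > 1)

Inconclusive (lim aₙ = 0; need another test)


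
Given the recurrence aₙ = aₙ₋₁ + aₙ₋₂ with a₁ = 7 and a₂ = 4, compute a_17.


Computing iteratively: 7, 4, 11, 15, 26, 41, 67, 108, 175, 283, 458, 741, ...
a_17 = 8218

a_17 = 8218


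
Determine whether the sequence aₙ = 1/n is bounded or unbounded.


a₁ = 1, a₂ = 1/2, a₃ = 1/3, ...
0 < aₙ ≤ 1 for all n ≥ 1
Lower bound: 0, Upper bound: 1
The sequence IS bounded

Bounded (0 < aₙ ≤ 1)


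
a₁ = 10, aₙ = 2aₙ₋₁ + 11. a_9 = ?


Computing step by step:
a_1 = 10
a_2 = 31
a_3 = 73
a_4 = 157
a_5 = 325
a_6 = 661
a_7 = 1333
a_8 = 2677
a_9 = 5365


a_9 = 5365


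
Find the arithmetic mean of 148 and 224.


AM = (148 + 224)/2 = 372/2 = 186

AM = 186


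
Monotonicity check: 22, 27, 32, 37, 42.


Differences: 5, 5, 5, 5
All differences > 0 → strictly INCREASING

Monotonically increasing


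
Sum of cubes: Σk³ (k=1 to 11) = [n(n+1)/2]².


n(n+1)/2 = 11×12/2 = 66
Σk³ = 66² = 4356

Σk³ = 4356


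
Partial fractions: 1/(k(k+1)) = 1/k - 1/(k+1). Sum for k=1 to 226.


1/(k(k+1)) = 1/k - 1/(k+1) (partial fractions)
Telescoping: Σ = 1 - 1/227 = 226/227

Sum = 226/227


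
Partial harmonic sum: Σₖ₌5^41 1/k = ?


Σₖ₌5^41 1/k = 1/5 + 1/6 + 1/7 + ... + 1/41
= 44202362371332533/19914562703599200
≈ 2.2196

Sum = 44202362371332533/19914562703599200 ≈ 2.2196


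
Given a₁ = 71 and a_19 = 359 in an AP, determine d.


d = (aₙ - a₁)/(n-1)
= (359 - 71)/(19-1)
= 288/18 = 16

d = 16


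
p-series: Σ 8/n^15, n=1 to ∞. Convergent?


p-series test: Σ c/n^p converges if p > 1, diverges if p ≤ 1 (constant c > 0 doesn't affect convergence).
p = 15
15 > 1 → CONVERGES

Converges (p = 15 > 1)


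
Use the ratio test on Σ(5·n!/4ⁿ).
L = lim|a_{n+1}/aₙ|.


aₙ = 5·n!/4^n
a_{n+1}/aₙ = (n+1)!/4^(n+1) × 4^n/n!  (constant 5 cancels)
= (n+1)/4
L = lim(n→∞) (n+1)/4 = ∞
L > 1 → series DIVERGES

Diverges (ratio test: L = ∞ > 1)


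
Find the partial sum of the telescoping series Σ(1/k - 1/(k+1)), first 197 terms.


Telescoping: adjacent terms cancel.
= 1/1 - 1/198
= 1 - 1/198 = 197/198

Sum = 197/198


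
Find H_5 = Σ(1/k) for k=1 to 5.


H_5 = 1/1 + 1/2 + 1/3 + 1/4 + 1/5
= 137/60
≈ 2.2833

H_5 = 137/60 ≈ 2.2833


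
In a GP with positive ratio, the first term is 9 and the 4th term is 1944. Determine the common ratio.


r^(n-1) = aₙ/a₁
r^3 = 1944/9 = 216
r = 216^(1/3)
= 6

r = 6


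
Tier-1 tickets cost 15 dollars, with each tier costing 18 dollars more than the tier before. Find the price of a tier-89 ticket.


aₙ = a₁ + (n-1)d
= 15 + (89-1)×18
= 15 + 1584
= 1599

a_89 = 1599


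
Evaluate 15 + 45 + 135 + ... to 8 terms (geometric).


Sₙ = 15×(3^8 - 1)/(3 - 1)
= 15×(6561 - 1)/2
= 15×6560/2
= 49200

S_8 = 49200


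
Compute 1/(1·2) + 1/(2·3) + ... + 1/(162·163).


1/(k(k+1)) = 1/k - 1/(k+1) (partial fractions)
Telescoping: Σ = 1 - 1/163 = 162/163

Sum = 162/163


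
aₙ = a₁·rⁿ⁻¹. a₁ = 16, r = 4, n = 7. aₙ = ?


aₙ = a₁·r^(n-1)
= 16×4^6
= 16×4096
= 65536

a_7 = 65536


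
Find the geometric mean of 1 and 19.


GM = √(1×19) = √19 = 4.3589

GM = 4.3589


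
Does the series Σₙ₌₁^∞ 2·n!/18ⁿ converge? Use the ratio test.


aₙ = 2·n!/18^n
a_{n+1}/aₙ = (n+1)!/18^(n+1) × 18^n/n!  (constant 2 cancels)
= (n+1)/18
L = lim(n→∞) (n+1)/18 = ∞
L > 1 → series DIVERGES

Diverges (ratio test: L = ∞ > 1)


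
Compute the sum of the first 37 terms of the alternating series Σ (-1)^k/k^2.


S = -1 + 1/4 - 1/9 + 1/16 - 1/25 + 1/36 - 1/49 + 1/64 ± ...
= -0.8228
(Full series converges to -π²/12 ≈ -0.8225)

S_37 = -0.8228


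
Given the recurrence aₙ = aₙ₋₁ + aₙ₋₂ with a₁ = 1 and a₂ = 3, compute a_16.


Computing iteratively: 1, 3, 4, 7, 11, 18, 29, 47, 76, 123, 199, 322, ...
a_16 = 2207

a_16 = 2207


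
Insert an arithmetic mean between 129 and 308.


AM = (129 + 308)/2 = 437/2 = 218.5

AM = 218.5


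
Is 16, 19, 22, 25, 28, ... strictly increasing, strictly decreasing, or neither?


Differences: 3, 3, 3, 3
All differences > 0 → strictly INCREASING

Monotonically increasing


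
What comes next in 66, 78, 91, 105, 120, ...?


Pattern: triangular numbers: n(n+1)/2
Terms: 66, 78, 91, 105, 120
Next term = 136

Next term = 136


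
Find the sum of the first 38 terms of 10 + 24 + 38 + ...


aₙ = 10 + (38-1)×14 = 528
Sₙ = n(a₁+aₙ)/2 = 38×(10+528)/2
= 38×538/2 = 10222

S_38 = 10222


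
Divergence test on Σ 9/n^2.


lim(n→∞) 9/n^2 = 0
lim aₙ = 0 → nth-term test is INCONCLUSIVE
(Need other tests; this is actually a convergent p-series with p=2 > 1)

Inconclusive (lim aₙ = 0; need another test)


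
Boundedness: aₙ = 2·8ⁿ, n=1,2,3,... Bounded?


aₙ = 2·8ⁿ → as n→∞, aₙ→∞ (since base 8 > 1)
No finite upper bound exists
The sequence is UNBOUNDED

Unbounded (aₙ → ∞ as n → ∞)


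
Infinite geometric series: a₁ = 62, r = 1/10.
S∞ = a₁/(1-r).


S∞ = a₁/(1-r) = 62/(1 - 1/10)
= 62/(9/10)
= 620/9

S∞ = 620/9


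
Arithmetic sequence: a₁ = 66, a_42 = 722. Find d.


d = (aₙ - a₁)/(n-1)
= (722 - 66)/(42-1)
= 656/41 = 16

d = 16


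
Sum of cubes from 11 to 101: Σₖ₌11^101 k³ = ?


Σₖ₌11^101 k³ = [101·102/2]² − [10·11/2]²
= 26532801 − 3025 = 26529776

Σk³ = 26529776


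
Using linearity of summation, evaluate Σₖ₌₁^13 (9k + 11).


Σ(9k+11) = 9·Σk + 11·n
= 9·91 + 11·13
= 819 + 143 = 962

Σ = 962


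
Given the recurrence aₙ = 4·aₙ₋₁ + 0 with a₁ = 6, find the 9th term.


Computing step by step:
a_1 = 6
a_2 = 24
a_3 = 96
a_4 = 384
a_5 = 1536
a_6 = 6144
a_7 = 24576
a_8 = 98304
a_9 = 393216


a_9 = 393216


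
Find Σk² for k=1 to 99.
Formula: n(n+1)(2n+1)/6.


n = 99
n(n+1)(2n+1)/6 = 99×100×199/6
= 1970100/6 = 328350

Σk² = 328350


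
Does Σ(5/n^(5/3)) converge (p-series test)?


p-series test: Σ c/n^p converges if p > 1, diverges if p ≤ 1 (constant c > 0 doesn't affect convergence).
p = 5/3
5/3 > 1 → CONVERGES

Converges (p = 5/3 > 1)


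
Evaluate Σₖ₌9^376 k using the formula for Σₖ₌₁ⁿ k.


Σₖ₌9^376 k = Σₖ₌₁^376 k − Σₖ₌₁^8 k
= 376·377/2 − 8·9/2
= 70876 − 36 = 70840

Σk = 70840


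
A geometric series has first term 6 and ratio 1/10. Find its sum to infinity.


S∞ = a₁/(1-r) = 6/(1 - 1/10)
= 6/(9/10)
= 20/3

S∞ = 20/3


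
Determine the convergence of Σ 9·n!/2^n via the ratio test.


aₙ = 9·n!/2^n
a_{n+1}/aₙ = (n+1)!/2^(n+1) × 2^n/n!  (constant 9 cancels)
= (n+1)/2
L = lim(n→∞) (n+1)/2 = ∞
L > 1 → series DIVERGES

Diverges (ratio test: L = ∞ > 1)


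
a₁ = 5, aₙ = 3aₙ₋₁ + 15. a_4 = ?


Computing step by step:
a_1 = 5
a_2 = 30
a_3 = 105
a_4 = 330


a_4 = 330


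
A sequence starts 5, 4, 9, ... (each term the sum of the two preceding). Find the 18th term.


Computing iteratively: 5, 4, 9, 13, 22, 35, 57, 92, 149, 241, 390, 631, ...
a_18 = 11323

a_18 = 11323


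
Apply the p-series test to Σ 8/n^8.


p-series test: Σ c/n^p converges if p > 1, diverges if p ≤ 1 (constant c > 0 doesn't affect convergence).
p = 8
8 > 1 → CONVERGES

Converges (p = 8 > 1)


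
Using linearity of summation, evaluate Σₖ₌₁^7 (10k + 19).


Σ(10k+19) = 10·Σk + 19·n
= 10·28 + 19·7
= 280 + 133 = 413

Σ = 413


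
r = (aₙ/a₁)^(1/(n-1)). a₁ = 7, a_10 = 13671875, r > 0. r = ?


r^(n-1) = aₙ/a₁
r^9 = 13671875/7 = 1953125
r = 1953125^(1/9)
= 5

r = 5


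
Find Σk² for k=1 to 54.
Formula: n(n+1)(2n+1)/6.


n = 54
n(n+1)(2n+1)/6 = 54×55×109/6
= 323730/6 = 53955

Σk² = 53955


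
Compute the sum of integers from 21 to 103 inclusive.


Σₖ₌21^103 k = Σₖ₌₁^103 k − Σₖ₌₁^20 k
= 103·104/2 − 20·21/2
= 5356 − 210 = 5146

Σk = 5146


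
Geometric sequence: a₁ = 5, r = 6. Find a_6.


aₙ = a₁·r^(n-1)
= 5×6^5
= 5×7776
= 38880

a_6 = 38880


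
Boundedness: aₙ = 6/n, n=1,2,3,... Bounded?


a₁ = 6, a₂ = 6/2, a₃ = 6/3, ...
0 < aₙ ≤ 6 for all n ≥ 1
Lower bound: 0, Upper bound: 6
The sequence IS bounded

Bounded (0 < aₙ ≤ 6)


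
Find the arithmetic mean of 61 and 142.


AM = (61 + 142)/2 = 203/2 = 101.5

AM = 101.5


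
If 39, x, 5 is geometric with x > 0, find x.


GM = √(39×5) = √195 = 13.9642

GM = 13.9642


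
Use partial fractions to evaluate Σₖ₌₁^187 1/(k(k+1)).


1/(k(k+1)) = 1/k - 1/(k+1) (partial fractions)
Telescoping: Σ = 1 - 1/188 = 187/188

Sum = 187/188


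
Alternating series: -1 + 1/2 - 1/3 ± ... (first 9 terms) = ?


S = -1 + 1/2 - 1/3 + 1/4 - 1/5 + 1/6 - 1/7 + 1/8 ± ...
= -0.7456
(Full series converges to -ln(2) ≈ -0.6931)

S_9 = -0.7456


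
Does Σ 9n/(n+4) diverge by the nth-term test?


lim(n→∞) 9n/(n+4) = 9/1 = 9  (divide numerator and denominator by n)
lim aₙ = 9 ≠ 0 → series DIVERGES

Diverges (lim aₙ = 9 ≠ 0)


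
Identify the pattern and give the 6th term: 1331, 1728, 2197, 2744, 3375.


Pattern: perfect cubes: n³
Terms: 1331, 1728, 2197, 2744, 3375
Next term = 4096

Next term = 4096


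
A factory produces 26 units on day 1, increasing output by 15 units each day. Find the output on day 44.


aₙ = a₁ + (n-1)d
= 26 + (44-1)×15
= 26 + 645
= 671

a_44 = 671


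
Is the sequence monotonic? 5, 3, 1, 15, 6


Differences: -2, -2, 14, -9
Difference at position 3 is +14 (> 0) but position 1 is -2 (< 0) — sequence both rises and falls
→ NOT monotonic

Not monotonic


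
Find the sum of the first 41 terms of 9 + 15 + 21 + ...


aₙ = 9 + (41-1)×6 = 249
Sₙ = n(a₁+aₙ)/2 = 41×(9+249)/2
= 41×258/2 = 5289

S_41 = 5289


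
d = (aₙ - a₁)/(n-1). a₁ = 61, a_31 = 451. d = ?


d = (aₙ - a₁)/(n-1)
= (451 - 61)/(31-1)
= 390/30 = 13

d = 13


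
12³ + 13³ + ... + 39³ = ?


Σₖ₌12^39 k³ = [39·40/2]² − [11·12/2]²
= 608400 − 4356 = 604044

Σk³ = 604044


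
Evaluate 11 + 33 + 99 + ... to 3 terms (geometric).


Sₙ = 11×(3^3 - 1)/(3 - 1)
= 11×(27 - 1)/2
= 11×26/2
= 143

S_3 = 143


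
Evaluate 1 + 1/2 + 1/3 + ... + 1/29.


H_29 = 1/1 + 1/2 + 1/3 + ... + 1/29
= 9227046511387/2329089562800
≈ 3.9617

H_29 = 9227046511387/2329089562800 ≈ 3.9617


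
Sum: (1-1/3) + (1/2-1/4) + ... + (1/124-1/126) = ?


Telescoping with gap 2: two head and two tail terms survive.
= (1 + 1/2) - (1/125 + 1/126)
= 3/2 - 1/125 - 1/126 = 11687/7875

Sum = 11687/7875


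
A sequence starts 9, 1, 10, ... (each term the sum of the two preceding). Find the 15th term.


Computing iteratively: 9, 1, 10, 11, 21, 32, 53, 85, 138, 223, 361, 584, ...
a_15 = 2474

a_15 = 2474


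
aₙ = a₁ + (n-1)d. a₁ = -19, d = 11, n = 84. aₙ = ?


aₙ = a₁ + (n-1)d
= -19 + (84-1)×11
= -19 + 913
= 894

a_84 = 894


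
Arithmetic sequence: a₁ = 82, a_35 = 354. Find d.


d = (aₙ - a₁)/(n-1)
= (354 - 82)/(35-1)
= 272/34 = 8

d = 8


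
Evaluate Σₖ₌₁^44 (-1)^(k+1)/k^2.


S = 1 - 1/4 + 1/9 - 1/16 + 1/25 - 1/36 + 1/49 - 1/64 ± ...
= 0.8222
(Full series converges to +π²/12 ≈ +0.8225)

S_44 = 0.8222


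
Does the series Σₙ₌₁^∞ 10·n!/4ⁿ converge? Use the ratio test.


aₙ = 10·n!/4^n
a_{n+1}/aₙ = (n+1)!/4^(n+1) × 4^n/n!  (constant 10 cancels)
= (n+1)/4
L = lim(n→∞) (n+1)/4 = ∞
L > 1 → series DIVERGES

Diverges (ratio test: L = ∞ > 1)


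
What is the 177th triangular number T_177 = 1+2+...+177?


n(n+1)/2 = 177×178/2 = 31506/2 = 15753

Σk = 15753


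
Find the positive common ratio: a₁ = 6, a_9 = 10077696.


r^(n-1) = aₙ/a₁
r^8 = 10077696/6 = 1679616
r = 1679616^(1/8)
= ±6; taking r > 0 gives r = 6

r = 6


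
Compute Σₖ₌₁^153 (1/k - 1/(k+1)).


Telescoping: adjacent terms cancel.
= 1/1 - 1/154
= 1 - 1/154 = 153/154

Sum = 153/154


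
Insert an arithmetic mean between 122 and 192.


AM = (122 + 192)/2 = 314/2 = 157

AM = 157


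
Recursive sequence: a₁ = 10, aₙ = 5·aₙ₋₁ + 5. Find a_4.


Computing step by step:
a_1 = 10
a_2 = 55
a_3 = 280
a_4 = 1405


a_4 = 1405


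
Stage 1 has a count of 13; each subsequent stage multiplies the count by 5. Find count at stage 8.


aₙ = a₁·r^(n-1)
= 13×5^7
= 13×78125
= 1015625

a_8 = 1015625


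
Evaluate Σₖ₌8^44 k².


Σₖ₌8^44 k² = Σₖ₌₁^44 k² − Σₖ₌₁^7 k²
= 44·45·89/6 − 7·8·15/6
= 29370 − 140 = 29230

Σk² = 29230


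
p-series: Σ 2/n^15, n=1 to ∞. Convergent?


p-series test: Σ c/n^p converges if p > 1, diverges if p ≤ 1 (constant c > 0 doesn't affect convergence).
p = 15
15 > 1 → CONVERGES

Converges (p = 15 > 1)


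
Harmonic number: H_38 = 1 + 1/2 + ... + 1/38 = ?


H_38 = 1/1 + 1/2 + 1/3 + ... + 1/38
= 2053580969474233/485721041551200
≈ 4.2279

H_38 = 2053580969474233/485721041551200 ≈ 4.2279


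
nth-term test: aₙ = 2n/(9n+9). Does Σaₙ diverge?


lim(n→∞) 2n/(9n+9) = 2/9 = 2/9  (divide numerator and denominator by n)
lim aₙ = 2/9 ≠ 0 → series DIVERGES

Diverges (lim aₙ = 2/9 ≠ 0)


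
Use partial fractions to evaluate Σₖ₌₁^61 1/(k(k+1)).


1/(k(k+1)) = 1/k - 1/(k+1) (partial fractions)
Telescoping: Σ = 1 - 1/62 = 61/62

Sum = 61/62


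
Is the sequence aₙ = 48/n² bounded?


a₁ = 48, a₂ = 48/4, a₃ = 48/9, ...
0 < aₙ ≤ 48 for all n ≥ 1
The sequence IS bounded

Bounded (0 < aₙ ≤ 48)


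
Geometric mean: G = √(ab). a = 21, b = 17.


GM = √(21×17) = √357 = 18.8944

GM = 18.8944


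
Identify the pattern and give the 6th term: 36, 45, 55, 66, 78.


Pattern: triangular numbers: n(n+1)/2
Terms: 36, 45, 55, 66, 78
Next term = 91

Next term = 91


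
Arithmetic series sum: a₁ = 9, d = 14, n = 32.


aₙ = 9 + (32-1)×14 = 443
Sₙ = n(a₁+aₙ)/2 = 32×(9+443)/2
= 32×452/2 = 7232

S_32 = 7232


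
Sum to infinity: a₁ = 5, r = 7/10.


S∞ = a₁/(1-r) = 5/(1 - 7/10)
= 5/(3/10)
= 50/3

S∞ = 50/3


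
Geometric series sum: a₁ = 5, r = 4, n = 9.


Sₙ = 5×(4^9 - 1)/(4 - 1)
= 5×(262144 - 1)/3
= 5×262143/3
= 436905

S_9 = 436905


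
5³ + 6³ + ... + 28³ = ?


Σₖ₌5^28 k³ = [28·29/2]² − [4·5/2]²
= 164836 − 100 = 164736

Σk³ = 164736


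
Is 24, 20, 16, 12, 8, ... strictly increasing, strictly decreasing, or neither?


Differences: -4, -4, -4, -4
All differences < 0 → strictly DECREASING

Monotonically decreasing


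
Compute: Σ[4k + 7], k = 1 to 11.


Σ(4k+7) = 4·Σk + 7·n
= 4·66 + 7·11
= 264 + 77 = 341

Σ = 341


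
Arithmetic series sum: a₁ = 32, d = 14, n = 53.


aₙ = 32 + (53-1)×14 = 760
Sₙ = n(a₁+aₙ)/2 = 53×(32+760)/2
= 53×792/2 = 20988

S_53 = 20988


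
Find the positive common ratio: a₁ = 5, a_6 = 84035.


r^(n-1) = aₙ/a₁
r^5 = 84035/5 = 16807
r = 16807^(1/5)
= 7

r = 7


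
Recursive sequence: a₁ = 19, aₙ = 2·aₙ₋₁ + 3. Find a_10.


Computing step by step:
a_1 = 19
a_2 = 41
a_3 = 85
a_4 = 173
a_5 = 349
a_6 = 701
a_7 = 1405
a_8 = 2813
a_9 = 5629
a_10 = 11261


a_10 = 11261


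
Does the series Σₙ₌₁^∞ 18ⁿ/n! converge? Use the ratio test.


aₙ = 18^n/n!
a_{n+1}/aₙ = 18^(n+1)/(n+1)! × n!/18^n
= 18/(n+1)
L = lim(n→∞) 18/(n+1) = 0
L < 1 → series CONVERGES

Converges (ratio test: L = 0 < 1)


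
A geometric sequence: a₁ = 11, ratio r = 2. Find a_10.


aₙ = a₁·r^(n-1)
= 11×2^9
= 11×512
= 5632

a_10 = 5632


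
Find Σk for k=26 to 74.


Σₖ₌26^74 k = Σₖ₌₁^74 k − Σₖ₌₁^25 k
= 74·75/2 − 25·26/2
= 2775 − 325 = 2450

Σk = 2450


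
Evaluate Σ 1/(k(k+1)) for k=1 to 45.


1/(k(k+1)) = 1/k - 1/(k+1) (partial fractions)
Telescoping: Σ = 1 - 1/46 = 45/46

Sum = 45/46


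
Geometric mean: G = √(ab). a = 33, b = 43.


GM = √(33×43) = √1419 = 37.6696

GM = 37.6696


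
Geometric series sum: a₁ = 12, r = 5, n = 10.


Sₙ = 12×(5^10 - 1)/(5 - 1)
= 12×(9765625 - 1)/4
= 12×9765624/4
= 29296872

S_10 = 29296872


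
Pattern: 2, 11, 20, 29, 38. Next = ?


Pattern: arithmetic (d=9)
Terms: 2, 11, 20, 29, 38
Next term = 47

Next term = 47


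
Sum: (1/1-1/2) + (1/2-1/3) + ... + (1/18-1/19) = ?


Telescoping: adjacent terms cancel.
= 1/1 - 1/19
= 1 - 1/19 = 18/19

Sum = 18/19


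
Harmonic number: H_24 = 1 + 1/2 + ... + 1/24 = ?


H_24 = 1/1 + 1/2 + 1/3 + ... + 1/24
= 1347822955/356948592
≈ 3.776

H_24 = 1347822955/356948592 ≈ 3.776


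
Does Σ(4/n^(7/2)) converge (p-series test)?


p-series test: Σ c/n^p converges if p > 1, diverges if p ≤ 1 (constant c > 0 doesn't affect convergence).
p = 7/2
7/2 > 1 → CONVERGES

Converges (p = 7/2 > 1)


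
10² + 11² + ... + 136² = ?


Σₖ₌10^136 k² = Σₖ₌₁^136 k² − Σₖ₌₁^9 k²
= 136·137·273/6 − 9·10·19/6
= 847756 − 285 = 847471

Σk² = 847471


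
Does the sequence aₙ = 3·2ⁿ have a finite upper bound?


aₙ = 3·2ⁿ → as n→∞, aₙ→∞ (since base 2 > 1)
No finite upper bound exists
The sequence is UNBOUNDED

Unbounded (aₙ → ∞ as n → ∞)


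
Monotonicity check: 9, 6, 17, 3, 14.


Differences: -3, 11, -14, 11
Difference at position 2 is +11 (> 0) but position 1 is -3 (< 0) — sequence both rises and falls
→ NOT monotonic

Not monotonic


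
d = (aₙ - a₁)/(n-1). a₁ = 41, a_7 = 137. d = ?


d = (aₙ - a₁)/(n-1)
= (137 - 41)/(7-1)
= 96/6 = 16

d = 16


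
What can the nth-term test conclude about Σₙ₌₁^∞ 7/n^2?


lim(n→∞) 7/n^2 = 0
lim aₙ = 0 → nth-term test is INCONCLUSIVE
(Need other tests; this is actually a convergent p-series with p=2 > 1)

Inconclusive (lim aₙ = 0; need another test)


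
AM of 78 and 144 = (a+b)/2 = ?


AM = (78 + 144)/2 = 222/2 = 111

AM = 111


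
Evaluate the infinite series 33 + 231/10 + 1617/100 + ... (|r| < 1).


S∞ = a₁/(1-r) = 33/(1 - 7/10)
= 33/(3/10)
= 110

S∞ = 110


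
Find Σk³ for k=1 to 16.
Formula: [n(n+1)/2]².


n(n+1)/2 = 16×17/2 = 136
Σk³ = 136² = 18496

Σk³ = 18496


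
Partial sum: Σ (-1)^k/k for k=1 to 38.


S = -1 + 1/2 - 1/3 + 1/4 - 1/5 + 1/6 - 1/7 + 1/8 ± ...
= -0.6802
(Full series converges to -ln(2) ≈ -0.6931)

S_38 = -0.6802


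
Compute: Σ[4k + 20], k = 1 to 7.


Σ(4k+20) = 4·Σk + 20·n
= 4·28 + 20·7
= 112 + 140 = 252

Σ = 252


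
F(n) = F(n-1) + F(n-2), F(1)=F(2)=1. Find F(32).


Fibonacci sequence: 1, 1, 2, 3, 5, 8, 13, 21, 34, 55, 89, ...
F(32) = 2178309

F(32) = 2178309


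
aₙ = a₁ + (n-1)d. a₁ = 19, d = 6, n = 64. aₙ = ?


aₙ = a₁ + (n-1)d
= 19 + (64-1)×6
= 19 + 378
= 397

a_64 = 397


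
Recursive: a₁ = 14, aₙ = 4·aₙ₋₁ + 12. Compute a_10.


Computing step by step:
a_1 = 14
a_2 = 68
a_3 = 284
a_4 = 1148
a_5 = 4604
a_6 = 18428
a_7 = 73724
a_8 = 294908
a_9 = 1179644
a_10 = 4718588


a_10 = 4718588


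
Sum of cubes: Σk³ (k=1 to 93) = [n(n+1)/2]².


n(n+1)/2 = 93×94/2 = 4371
Σk³ = 4371² = 19105641

Σk³ = 19105641


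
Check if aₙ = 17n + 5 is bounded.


aₙ = 17n + 5 → as n→∞, aₙ→∞
No finite upper bound exists
The sequence is UNBOUNDED

Unbounded (aₙ → ∞ as n → ∞)


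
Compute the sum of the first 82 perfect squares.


n = 82
n(n+1)(2n+1)/6 = 82×83×165/6
= 1122990/6 = 187165

Σk² = 187165


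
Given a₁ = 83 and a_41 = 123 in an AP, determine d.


d = (aₙ - a₁)/(n-1)
= (123 - 83)/(41-1)
= 40/40 = 1

d = 1


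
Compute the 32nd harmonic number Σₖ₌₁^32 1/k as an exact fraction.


H_32 = 1/1 + 1/2 + 1/3 + ... + 1/32
= 586061125622639/144403552893600
≈ 4.0585

H_32 = 586061125622639/144403552893600 ≈ 4.0585


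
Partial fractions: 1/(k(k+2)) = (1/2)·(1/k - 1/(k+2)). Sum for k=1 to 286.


1/(k(k+2)) = (1/2)·(1/k - 1/(k+2)) (partial fractions)
Telescoping: Σ = (1/2)·(1 + 1/2 - 1/287 - 1/288) = 123409/165312

Sum = 123409/165312


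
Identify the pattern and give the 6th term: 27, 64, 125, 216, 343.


Pattern: perfect cubes: n³
Terms: 27, 64, 125, 216, 343
Next term = 512

Next term = 512


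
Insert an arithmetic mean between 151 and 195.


AM = (151 + 195)/2 = 346/2 = 173

AM = 173


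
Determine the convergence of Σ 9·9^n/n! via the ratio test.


aₙ = 9·9^n/n!
a_{n+1}/aₙ = 9^(n+1)/(n+1)! × n!/9^n  (constant 9 cancels)
= 9/(n+1)
L = lim(n→∞) 9/(n+1) = 0
L < 1 → series CONVERGES

Converges (ratio test: L = 0 < 1)


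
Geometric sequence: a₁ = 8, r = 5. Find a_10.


aₙ = a₁·r^(n-1)
= 8×5^9
= 8×1953125
= 15625000

a_10 = 15625000


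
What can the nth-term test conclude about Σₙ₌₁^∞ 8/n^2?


lim(n→∞) 8/n^2 = 0
lim aₙ = 0 → nth-term test is INCONCLUSIVE
(Need other tests; this is actually a convergent p-series with p=2 > 1)

Inconclusive (lim aₙ = 0; need another test)


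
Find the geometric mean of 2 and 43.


GM = √(2×43) = √86 = 9.2736

GM = 9.2736


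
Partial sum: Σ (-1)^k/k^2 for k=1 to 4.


S = -1 + 1/4 - 1/9 + 1/16
= -0.7986
(Full series converges to -π²/12 ≈ -0.8225)

S_4 = -0.7986


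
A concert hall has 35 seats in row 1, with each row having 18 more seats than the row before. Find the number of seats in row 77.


aₙ = a₁ + (n-1)d
= 35 + (77-1)×18
= 35 + 1368
= 1403

a_77 = 1403


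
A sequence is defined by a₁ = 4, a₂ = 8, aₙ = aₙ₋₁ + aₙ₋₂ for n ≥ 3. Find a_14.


Computing iteratively: 4, 8, 12, 20, 32, 52, 84, 136, 220, 356, 576, 932, ...
a_14 = 2440

a_14 = 2440


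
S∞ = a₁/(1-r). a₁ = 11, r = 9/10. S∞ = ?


S∞ = a₁/(1-r) = 11/(1 - 9/10)
= 11/(1/10)
= 110

S∞ = 110


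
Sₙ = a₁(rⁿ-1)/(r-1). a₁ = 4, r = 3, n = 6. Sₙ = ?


Sₙ = 4×(3^6 - 1)/(3 - 1)
= 4×(729 - 1)/2
= 4×728/2
= 1456

S_6 = 1456


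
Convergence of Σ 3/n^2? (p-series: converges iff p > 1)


p-series test: Σ c/n^p converges if p > 1, diverges if p ≤ 1 (constant c > 0 doesn't affect convergence).
p = 2
2 > 1 → CONVERGES

Converges (p = 2 > 1)


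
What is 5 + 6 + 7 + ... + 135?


Σₖ₌5^135 k = Σₖ₌₁^135 k − Σₖ₌₁^4 k
= 135·136/2 − 4·5/2
= 9180 − 10 = 9170

Σk = 9170


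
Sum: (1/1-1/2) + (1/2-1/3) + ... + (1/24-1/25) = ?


Telescoping: adjacent terms cancel.
= 1/1 - 1/25
= 1 - 1/25 = 24/25

Sum = 24/25


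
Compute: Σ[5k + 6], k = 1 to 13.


Σ(5k+6) = 5·Σk + 6·n
= 5·91 + 6·13
= 455 + 78 = 533

Σ = 533


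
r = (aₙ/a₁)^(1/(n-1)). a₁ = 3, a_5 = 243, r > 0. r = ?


r^(n-1) = aₙ/a₁
r^4 = 243/3 = 81
r = 81^(1/4)
= ±3; taking r > 0 gives r = 3

r = 3


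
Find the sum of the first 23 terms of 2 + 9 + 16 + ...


aₙ = 2 + (23-1)×7 = 156
Sₙ = n(a₁+aₙ)/2 = 23×(2+156)/2
= 23×158/2 = 1817

S_23 = 1817


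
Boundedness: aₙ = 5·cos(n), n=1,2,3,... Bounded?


For all n, -1 ≤ cos(n) ≤ 1, so -5 ≤ 5·cos(n) ≤ 5
Lower bound: -5, Upper bound: 5
The sequence IS bounded

Bounded (-5 ≤ aₙ ≤ 5)


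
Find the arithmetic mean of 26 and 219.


AM = (26 + 219)/2 = 245/2 = 122.5

AM = 122.5


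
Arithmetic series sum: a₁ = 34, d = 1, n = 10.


aₙ = 34 + (10-1)×1 = 43
Sₙ = n(a₁+aₙ)/2 = 10×(34+43)/2
= 10×77/2 = 385

S_10 = 385


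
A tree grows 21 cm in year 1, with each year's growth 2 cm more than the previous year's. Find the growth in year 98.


aₙ = a₁ + (n-1)d
= 21 + (98-1)×2
= 21 + 194
= 215

a_98 = 215


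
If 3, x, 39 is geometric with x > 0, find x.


GM = √(3×39) = √117 = 10.8167

GM = 10.8167


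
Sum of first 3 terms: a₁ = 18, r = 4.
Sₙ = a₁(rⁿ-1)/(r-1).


Sₙ = 18×(4^3 - 1)/(4 - 1)
= 18×(64 - 1)/3
= 18×63/3
= 378

S_3 = 378


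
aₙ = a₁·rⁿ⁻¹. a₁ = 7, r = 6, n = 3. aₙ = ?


aₙ = a₁·r^(n-1)
= 7×6^2
= 7×36
= 252

a_3 = 252


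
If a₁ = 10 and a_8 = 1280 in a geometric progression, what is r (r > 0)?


r^(n-1) = aₙ/a₁
r^7 = 1280/10 = 128
r = 128^(1/7)
= 2

r = 2


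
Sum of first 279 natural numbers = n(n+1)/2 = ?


n(n+1)/2 = 279×280/2 = 78120/2 = 39060

Σk = 39060


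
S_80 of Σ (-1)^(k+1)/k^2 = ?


S = 1 - 1/4 + 1/9 - 1/16 + 1/25 - 1/36 + 1/49 - 1/64 ± ...
= 0.8224
(Full series converges to +π²/12 ≈ +0.8225)

S_80 = 0.8224


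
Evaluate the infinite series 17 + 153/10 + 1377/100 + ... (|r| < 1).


S∞ = a₁/(1-r) = 17/(1 - 9/10)
= 17/(1/10)
= 170

S∞ = 170


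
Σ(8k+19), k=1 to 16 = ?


Σ(8k+19) = 8·Σk + 19·n
= 8·136 + 19·16
= 1088 + 304 = 1392

Σ = 1392


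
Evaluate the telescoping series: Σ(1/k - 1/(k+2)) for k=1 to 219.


Telescoping with gap 2: two head and two tail terms survive.
= (1 + 1/2) - (1/220 + 1/221)
= 3/2 - 1/220 - 1/221 = 72489/48620

Sum = 72489/48620


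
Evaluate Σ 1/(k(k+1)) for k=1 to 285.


1/(k(k+1)) = 1/k - 1/(k+1) (partial fractions)
Telescoping: Σ = 1 - 1/286 = 285/286

Sum = 285/286


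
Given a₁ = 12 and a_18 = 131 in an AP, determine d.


d = (aₙ - a₁)/(n-1)
= (131 - 12)/(18-1)
= 119/17 = 7

d = 7


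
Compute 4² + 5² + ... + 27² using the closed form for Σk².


Σₖ₌4^27 k² = Σₖ₌₁^27 k² − Σₖ₌₁^3 k²
= 27·28·55/6 − 3·4·7/6
= 6930 − 14 = 6916

Σk² = 6916


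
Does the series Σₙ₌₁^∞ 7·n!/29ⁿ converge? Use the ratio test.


aₙ = 7·n!/29^n
a_{n+1}/aₙ = (n+1)!/29^(n+1) × 29^n/n!  (constant 7 cancels)
= (n+1)/29
L = lim(n→∞) (n+1)/29 = ∞
L > 1 → series DIVERGES

Diverges (ratio test: L = ∞ > 1)


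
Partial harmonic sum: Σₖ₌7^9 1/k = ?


Σₖ₌7^9 1/k = 1/7 + 1/8 + 1/9
= 191/504
≈ 0.379

Sum = 191/504 ≈ 0.379


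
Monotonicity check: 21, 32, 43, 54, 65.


Differences: 11, 11, 11, 11
All differences > 0 → strictly INCREASING

Monotonically increasing


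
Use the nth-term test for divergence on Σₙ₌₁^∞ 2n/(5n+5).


lim(n→∞) 2n/(5n+5) = 2/5 = 2/5  (divide numerator and denominator by n)
lim aₙ = 2/5 ≠ 0 → series DIVERGES

Diverges (lim aₙ = 2/5 ≠ 0)


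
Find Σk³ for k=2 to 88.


Σₖ₌2^88 k³ = [88·89/2]² − [1·2/2]²
= 15335056 − 1 = 15335055

Σk³ = 15335055


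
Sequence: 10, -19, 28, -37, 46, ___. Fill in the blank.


Pattern: alternating sign, magnitude arithmetic (d=9)
Terms: 10, -19, 28, -37, 46
Next term = -55

Next term = -55


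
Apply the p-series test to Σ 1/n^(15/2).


p-series test: Σ c/n^p converges if p > 1, diverges if p ≤ 1 (constant c > 0 doesn't affect convergence).
p = 15/2
15/2 > 1 → CONVERGES

Converges (p = 15/2 > 1)


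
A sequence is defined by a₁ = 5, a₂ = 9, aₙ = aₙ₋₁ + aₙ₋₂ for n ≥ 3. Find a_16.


Computing iteratively: 5, 9, 14, 23, 37, 60, 97, 157, 254, 411, 665, 1076, ...
a_16 = 7375

a_16 = 7375


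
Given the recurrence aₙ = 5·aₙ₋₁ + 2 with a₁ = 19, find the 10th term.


Computing step by step:
a_1 = 19
a_2 = 97
a_3 = 487
a_4 = 2437
a_5 = 12187
a_6 = 60937
a_7 = 304687
a_8 = 1523437
a_9 = 7617187
a_10 = 38085937


a_10 = 38085937


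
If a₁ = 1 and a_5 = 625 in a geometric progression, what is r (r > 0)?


r^(n-1) = aₙ/a₁
r^4 = 625/1 = 625
r = 625^(1/4)
= ±5; taking r > 0 gives r = 5

r = 5


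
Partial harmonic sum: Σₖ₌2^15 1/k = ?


Σₖ₌2^15 1/k = 1/2 + 1/3 + 1/4 + ... + 1/15
= 835397/360360
≈ 2.3182

Sum = 835397/360360 ≈ 2.3182


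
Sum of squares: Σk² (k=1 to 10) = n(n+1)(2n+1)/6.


n = 10
n(n+1)(2n+1)/6 = 10×11×21/6
= 2310/6 = 385

Σk² = 385
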